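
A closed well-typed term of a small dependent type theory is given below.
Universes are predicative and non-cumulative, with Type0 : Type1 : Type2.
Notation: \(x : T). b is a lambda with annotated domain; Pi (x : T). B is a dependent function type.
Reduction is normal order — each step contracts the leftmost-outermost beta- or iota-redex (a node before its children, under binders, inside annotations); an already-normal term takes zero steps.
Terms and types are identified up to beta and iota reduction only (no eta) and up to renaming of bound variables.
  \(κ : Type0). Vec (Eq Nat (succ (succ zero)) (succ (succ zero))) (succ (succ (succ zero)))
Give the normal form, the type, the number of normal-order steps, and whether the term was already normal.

reduced normal form:
  \(κ : Type0). Vec (Eq Nat (succ (succ zero)) (succ (succ zero))) (succ (succ (succ zero)))
inferred type:
  Pi (κ : Type0). Type0
normal-order step count: 0
already normal: yes


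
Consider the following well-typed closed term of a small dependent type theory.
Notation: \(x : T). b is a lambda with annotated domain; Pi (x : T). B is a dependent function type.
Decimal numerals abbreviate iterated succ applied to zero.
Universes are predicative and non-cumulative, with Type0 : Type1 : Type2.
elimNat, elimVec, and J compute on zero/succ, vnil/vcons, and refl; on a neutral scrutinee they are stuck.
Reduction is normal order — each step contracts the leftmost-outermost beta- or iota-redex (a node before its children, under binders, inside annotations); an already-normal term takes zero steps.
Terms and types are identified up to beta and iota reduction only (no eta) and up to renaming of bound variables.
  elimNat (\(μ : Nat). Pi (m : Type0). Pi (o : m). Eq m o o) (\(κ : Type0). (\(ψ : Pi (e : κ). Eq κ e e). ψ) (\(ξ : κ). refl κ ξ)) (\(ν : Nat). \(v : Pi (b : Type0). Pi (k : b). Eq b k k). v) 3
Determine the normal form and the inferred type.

resulting normal form:
  \(μ : Type0). \(m : μ). refl μ m
inferred type:
  Pi (μ : Type0). Pi (m : μ). Eq μ m m


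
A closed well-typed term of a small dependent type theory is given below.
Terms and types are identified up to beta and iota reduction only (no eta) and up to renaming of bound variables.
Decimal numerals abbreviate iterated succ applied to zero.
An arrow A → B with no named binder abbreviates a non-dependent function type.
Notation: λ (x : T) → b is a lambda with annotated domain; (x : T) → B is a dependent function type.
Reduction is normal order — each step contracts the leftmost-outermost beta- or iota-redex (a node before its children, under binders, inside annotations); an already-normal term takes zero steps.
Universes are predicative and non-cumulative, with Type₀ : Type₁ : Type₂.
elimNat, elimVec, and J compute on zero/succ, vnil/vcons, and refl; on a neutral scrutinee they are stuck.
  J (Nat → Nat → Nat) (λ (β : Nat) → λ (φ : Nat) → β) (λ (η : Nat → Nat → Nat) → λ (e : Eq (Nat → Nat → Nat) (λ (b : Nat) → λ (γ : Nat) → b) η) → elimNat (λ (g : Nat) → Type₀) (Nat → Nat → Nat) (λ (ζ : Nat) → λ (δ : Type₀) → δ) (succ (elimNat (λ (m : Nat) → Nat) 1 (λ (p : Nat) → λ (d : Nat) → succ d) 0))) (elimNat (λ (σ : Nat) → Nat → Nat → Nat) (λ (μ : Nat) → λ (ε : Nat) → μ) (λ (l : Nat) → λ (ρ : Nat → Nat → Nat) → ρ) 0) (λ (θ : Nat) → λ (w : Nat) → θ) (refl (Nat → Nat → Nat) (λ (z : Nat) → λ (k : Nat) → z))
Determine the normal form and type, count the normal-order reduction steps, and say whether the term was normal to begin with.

reduced normal form:
  λ (β : Nat) → λ (φ : Nat) → β
type:
  Nat → Nat → Nat
steps to reach normal form (normal order): 2
started in normal form: no
first redex: a J iota-redex


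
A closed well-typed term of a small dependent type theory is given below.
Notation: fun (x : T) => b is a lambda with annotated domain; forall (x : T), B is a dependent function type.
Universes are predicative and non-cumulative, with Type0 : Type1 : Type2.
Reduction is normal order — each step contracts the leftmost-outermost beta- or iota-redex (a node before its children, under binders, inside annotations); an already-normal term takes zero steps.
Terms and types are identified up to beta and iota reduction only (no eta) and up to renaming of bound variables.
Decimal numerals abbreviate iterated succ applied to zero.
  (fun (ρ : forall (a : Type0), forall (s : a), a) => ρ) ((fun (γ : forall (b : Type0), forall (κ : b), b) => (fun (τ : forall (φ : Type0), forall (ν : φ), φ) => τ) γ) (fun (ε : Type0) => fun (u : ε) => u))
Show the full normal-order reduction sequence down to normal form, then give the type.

normal-order reduction:
  (fun (ρ : forall (a : Type0), forall (s : a), a) => ρ) ((fun (γ : forall (b : Type0), forall (κ : b), b) => (fun (τ : forall (φ : Type0), forall (ν : φ), φ) => τ) γ) (fun (ε : Type0) => fun (u : ε) => u))
  ~> (fun (ρ : forall (a : Type0), forall (s : a), a) => (fun (γ : forall (b : Type0), forall (κ : b), b) => γ) ρ) (fun (τ : Type0) => fun (φ : τ) => φ)
  ~> (fun (ρ : forall (a : Type0), forall (s : a), a) => ρ) (fun (γ : Type0) => fun (b : γ) => b)
  ~> fun (ρ : Type0) => fun (a : ρ) => a
type:
  forall (ρ : Type0), forall (a : ρ), ρ


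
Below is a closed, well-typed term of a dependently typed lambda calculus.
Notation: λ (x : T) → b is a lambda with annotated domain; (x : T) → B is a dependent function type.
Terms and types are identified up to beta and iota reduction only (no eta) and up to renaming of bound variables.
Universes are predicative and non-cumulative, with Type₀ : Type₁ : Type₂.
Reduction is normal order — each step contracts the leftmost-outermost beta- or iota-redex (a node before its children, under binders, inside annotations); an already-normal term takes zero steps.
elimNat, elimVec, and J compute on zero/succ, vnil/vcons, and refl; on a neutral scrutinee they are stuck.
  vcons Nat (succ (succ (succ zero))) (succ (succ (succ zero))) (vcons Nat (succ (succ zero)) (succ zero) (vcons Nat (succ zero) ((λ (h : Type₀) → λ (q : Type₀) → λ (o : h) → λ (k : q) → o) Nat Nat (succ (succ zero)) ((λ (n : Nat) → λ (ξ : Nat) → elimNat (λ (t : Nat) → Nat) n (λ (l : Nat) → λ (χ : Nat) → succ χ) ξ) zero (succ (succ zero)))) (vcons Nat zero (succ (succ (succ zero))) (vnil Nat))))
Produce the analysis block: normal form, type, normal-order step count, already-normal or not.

resulting normal form:
  vcons Nat (succ (succ (succ zero))) (succ (succ (succ zero))) (vcons Nat (succ (succ zero)) (succ zero) (vcons Nat (succ zero) (succ (succ zero)) (vcons Nat zero (succ (succ (succ zero))) (vnil Nat))))
type:
  Vec Nat (succ (succ (succ (succ zero))))
normal-order step count: 4
started in normal form: no
first contracted redex: a beta-redex


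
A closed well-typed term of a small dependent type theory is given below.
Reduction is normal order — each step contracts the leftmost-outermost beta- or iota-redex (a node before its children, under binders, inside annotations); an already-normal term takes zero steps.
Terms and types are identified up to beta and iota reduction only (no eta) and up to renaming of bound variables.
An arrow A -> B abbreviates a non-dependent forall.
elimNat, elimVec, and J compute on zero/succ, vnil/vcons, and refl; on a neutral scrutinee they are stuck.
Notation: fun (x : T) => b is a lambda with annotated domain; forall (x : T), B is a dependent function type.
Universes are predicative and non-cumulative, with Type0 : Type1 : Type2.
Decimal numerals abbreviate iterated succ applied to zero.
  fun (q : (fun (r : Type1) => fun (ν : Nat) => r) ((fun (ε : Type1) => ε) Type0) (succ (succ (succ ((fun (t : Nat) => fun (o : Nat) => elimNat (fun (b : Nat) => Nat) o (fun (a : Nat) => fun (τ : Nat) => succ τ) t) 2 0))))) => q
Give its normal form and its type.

normal form:
  fun (q : Type0) => q
type:
  Type0 -> Type0


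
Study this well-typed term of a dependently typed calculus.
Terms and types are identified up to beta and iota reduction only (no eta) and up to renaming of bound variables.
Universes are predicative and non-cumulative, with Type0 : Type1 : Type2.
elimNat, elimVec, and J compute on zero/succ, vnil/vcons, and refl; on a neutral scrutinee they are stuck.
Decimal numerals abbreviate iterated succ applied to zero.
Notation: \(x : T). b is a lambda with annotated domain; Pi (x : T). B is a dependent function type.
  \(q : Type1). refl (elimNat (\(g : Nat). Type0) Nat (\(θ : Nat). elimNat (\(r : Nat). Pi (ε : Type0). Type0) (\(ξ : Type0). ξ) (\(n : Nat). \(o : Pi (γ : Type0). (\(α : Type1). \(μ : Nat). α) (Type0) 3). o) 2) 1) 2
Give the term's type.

inferred type:
  Pi (q : Type1). Eq Nat 2 2


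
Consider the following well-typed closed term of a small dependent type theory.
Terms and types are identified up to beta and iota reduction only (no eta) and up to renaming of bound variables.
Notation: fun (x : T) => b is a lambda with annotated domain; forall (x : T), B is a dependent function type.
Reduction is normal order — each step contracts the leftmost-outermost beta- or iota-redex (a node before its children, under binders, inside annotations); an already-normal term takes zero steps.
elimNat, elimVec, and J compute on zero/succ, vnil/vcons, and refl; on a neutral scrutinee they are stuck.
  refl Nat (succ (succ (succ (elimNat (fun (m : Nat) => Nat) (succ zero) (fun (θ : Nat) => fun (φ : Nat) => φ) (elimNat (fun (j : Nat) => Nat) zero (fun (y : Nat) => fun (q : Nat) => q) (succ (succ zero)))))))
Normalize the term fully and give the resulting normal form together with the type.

reduced normal form:
  refl Nat (succ (succ (succ (succ zero))))
inferred type:
  Eq Nat (succ (succ (succ (succ zero)))) (succ (succ (succ (succ zero))))
observation: the leftmost-outermost redex is an elimNat iota-redex, and normalization takes 8 steps.


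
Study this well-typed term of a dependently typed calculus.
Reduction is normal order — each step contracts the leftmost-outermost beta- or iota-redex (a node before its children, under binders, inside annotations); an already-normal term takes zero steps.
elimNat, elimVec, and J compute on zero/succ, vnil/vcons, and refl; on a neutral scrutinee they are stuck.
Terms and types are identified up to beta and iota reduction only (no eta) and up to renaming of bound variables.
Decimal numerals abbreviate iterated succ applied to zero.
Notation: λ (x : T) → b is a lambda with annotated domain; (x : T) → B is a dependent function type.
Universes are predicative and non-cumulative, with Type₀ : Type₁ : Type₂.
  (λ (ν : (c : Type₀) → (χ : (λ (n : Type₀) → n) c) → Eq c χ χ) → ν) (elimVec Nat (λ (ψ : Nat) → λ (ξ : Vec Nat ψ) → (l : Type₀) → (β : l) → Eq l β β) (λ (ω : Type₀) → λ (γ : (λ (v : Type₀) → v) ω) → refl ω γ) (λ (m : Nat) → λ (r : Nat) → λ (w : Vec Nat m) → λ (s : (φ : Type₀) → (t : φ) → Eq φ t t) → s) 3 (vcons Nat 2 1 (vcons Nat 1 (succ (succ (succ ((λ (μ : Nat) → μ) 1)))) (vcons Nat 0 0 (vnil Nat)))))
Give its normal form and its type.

resulting normal form:
  λ (ν : Type₀) → λ (c : ν) → refl ν c
the term's type:
  (ν : Type₀) → (c : ν) → Eq ν c c


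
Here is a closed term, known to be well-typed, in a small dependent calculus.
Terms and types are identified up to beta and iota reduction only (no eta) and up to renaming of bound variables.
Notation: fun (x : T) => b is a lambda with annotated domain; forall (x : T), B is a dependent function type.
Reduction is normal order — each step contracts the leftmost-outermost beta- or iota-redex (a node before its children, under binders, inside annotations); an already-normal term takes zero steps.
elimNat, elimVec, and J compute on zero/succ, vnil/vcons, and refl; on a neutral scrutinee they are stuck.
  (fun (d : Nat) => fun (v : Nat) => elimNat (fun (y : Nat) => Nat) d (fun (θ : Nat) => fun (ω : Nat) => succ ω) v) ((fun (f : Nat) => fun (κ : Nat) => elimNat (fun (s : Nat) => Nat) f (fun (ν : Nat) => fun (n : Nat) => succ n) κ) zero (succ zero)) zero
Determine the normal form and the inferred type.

normal form:
  succ zero
the term's type:
  Nat
observation: normalization takes exactly 9 steps under the normal-order strategy.


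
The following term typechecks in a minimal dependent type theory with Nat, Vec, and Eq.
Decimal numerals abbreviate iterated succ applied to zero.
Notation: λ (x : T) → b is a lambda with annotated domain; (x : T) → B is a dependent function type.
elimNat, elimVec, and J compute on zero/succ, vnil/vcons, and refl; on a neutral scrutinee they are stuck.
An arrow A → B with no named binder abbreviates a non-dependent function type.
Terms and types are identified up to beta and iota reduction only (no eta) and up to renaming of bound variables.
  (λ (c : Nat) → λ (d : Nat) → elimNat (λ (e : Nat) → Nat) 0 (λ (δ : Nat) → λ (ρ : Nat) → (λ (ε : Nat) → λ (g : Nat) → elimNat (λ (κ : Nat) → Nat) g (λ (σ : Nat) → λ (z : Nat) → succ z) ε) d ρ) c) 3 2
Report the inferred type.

type:
  Nat


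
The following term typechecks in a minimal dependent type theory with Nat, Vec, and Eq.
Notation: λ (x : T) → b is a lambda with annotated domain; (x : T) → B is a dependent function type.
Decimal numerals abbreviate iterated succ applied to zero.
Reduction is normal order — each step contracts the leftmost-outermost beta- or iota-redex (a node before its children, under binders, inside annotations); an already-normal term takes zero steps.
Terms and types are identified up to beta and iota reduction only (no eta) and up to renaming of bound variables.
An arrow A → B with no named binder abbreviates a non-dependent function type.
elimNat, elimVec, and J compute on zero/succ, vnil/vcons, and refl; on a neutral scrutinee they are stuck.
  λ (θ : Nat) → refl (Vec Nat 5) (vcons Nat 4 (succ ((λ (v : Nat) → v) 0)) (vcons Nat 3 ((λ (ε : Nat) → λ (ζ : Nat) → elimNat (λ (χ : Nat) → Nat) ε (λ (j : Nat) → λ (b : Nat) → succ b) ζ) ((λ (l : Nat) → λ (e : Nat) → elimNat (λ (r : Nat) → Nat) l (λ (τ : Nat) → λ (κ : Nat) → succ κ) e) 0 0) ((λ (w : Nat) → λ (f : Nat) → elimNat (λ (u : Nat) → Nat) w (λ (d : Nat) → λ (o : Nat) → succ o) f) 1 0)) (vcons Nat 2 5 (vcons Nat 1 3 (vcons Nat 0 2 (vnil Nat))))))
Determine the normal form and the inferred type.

reduced normal form:
  λ (θ : Nat) → refl (Vec Nat 5) (vcons Nat 4 1 (vcons Nat 3 1 (vcons Nat 2 5 (vcons Nat 1 3 (vcons Nat 0 2 (vnil Nat))))))
the term's type:
  Nat → Eq (Vec Nat 5) (vcons Nat 4 1 (vcons Nat 3 1 (vcons Nat 2 5 (vcons Nat 1 3 (vcons Nat 0 2 (vnil Nat)))))) (vcons Nat 4 1 (vcons Nat 3 1 (vcons Nat 2 5 (vcons Nat 1 3 (vcons Nat 0 2 (vnil Nat))))))
observation: 13 normal-order steps normalize the term, beginning with a beta-redex.


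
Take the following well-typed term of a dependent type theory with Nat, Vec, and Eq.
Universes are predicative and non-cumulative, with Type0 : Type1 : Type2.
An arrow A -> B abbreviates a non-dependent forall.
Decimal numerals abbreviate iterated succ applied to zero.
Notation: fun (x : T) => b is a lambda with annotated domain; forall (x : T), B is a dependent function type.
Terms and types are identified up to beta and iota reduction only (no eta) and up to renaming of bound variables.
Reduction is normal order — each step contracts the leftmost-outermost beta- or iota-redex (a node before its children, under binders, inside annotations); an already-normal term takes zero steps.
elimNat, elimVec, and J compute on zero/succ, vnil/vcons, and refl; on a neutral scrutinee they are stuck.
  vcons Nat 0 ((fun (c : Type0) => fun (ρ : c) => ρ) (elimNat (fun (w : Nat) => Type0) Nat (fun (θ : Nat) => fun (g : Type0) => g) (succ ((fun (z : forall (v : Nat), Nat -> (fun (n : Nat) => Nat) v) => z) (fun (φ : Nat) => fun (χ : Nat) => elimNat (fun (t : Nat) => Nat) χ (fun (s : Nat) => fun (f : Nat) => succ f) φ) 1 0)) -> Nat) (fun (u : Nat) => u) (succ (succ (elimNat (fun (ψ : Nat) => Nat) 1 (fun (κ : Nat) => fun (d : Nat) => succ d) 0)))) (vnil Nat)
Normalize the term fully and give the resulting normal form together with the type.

normal form:
  vcons Nat 0 3 (vnil Nat)
type:
  Vec Nat 1


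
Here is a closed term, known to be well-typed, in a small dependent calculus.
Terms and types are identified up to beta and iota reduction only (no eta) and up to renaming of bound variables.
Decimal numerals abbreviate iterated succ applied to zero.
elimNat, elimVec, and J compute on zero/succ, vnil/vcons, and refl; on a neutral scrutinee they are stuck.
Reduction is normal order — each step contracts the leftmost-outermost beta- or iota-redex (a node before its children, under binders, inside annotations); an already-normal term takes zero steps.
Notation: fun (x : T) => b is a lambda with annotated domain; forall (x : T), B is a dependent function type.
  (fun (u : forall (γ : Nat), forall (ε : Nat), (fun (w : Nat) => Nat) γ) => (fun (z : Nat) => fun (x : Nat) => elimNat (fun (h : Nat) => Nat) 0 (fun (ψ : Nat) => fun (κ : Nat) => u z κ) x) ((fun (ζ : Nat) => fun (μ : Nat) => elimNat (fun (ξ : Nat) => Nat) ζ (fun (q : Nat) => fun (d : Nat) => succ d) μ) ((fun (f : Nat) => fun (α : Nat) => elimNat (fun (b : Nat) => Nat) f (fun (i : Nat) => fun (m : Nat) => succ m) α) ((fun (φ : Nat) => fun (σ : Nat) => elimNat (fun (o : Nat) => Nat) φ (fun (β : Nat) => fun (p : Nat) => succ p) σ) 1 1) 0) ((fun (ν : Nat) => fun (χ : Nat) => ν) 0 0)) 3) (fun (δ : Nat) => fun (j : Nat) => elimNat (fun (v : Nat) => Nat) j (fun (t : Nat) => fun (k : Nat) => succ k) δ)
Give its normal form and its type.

resulting normal form:
  6
the term's type:
  Nat
observation: contracting a beta-redex first, the term normalizes in 82 steps.


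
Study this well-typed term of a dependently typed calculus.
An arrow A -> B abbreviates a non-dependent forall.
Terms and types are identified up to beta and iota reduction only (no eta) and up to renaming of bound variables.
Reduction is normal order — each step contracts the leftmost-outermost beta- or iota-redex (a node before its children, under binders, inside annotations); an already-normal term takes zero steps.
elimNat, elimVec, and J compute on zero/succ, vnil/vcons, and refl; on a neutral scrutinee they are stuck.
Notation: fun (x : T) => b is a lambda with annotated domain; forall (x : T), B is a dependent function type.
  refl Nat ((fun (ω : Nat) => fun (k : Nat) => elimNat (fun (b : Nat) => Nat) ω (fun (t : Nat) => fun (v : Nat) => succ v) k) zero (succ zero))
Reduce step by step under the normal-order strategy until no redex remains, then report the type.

normal-order reduction:
  refl Nat ((fun (ω : Nat) => fun (k : Nat) => elimNat (fun (b : Nat) => Nat) ω (fun (t : Nat) => fun (v : Nat) => succ v) k) zero (succ zero))
  ~> refl Nat ((fun (ω : Nat) => elimNat (fun (k : Nat) => Nat) zero (fun (b : Nat) => fun (t : Nat) => succ t) ω) (succ zero))
  ~> refl Nat (elimNat (fun (ω : Nat) => Nat) zero (fun (k : Nat) => fun (b : Nat) => succ b) (succ zero))
  ~> refl Nat ((fun (ω : Nat) => fun (k : Nat) => succ k) zero (elimNat (fun (b : Nat) => Nat) zero (fun (t : Nat) => fun (v : Nat) => succ v) zero))
  ~> refl Nat ((fun (ω : Nat) => succ ω) (elimNat (fun (k : Nat) => Nat) zero (fun (b : Nat) => fun (t : Nat) => succ t) zero))
  ~> refl Nat (succ (elimNat (fun (ω : Nat) => Nat) zero (fun (k : Nat) => fun (b : Nat) => succ b) zero))
  ~> refl Nat (succ zero)
the term's type:
  Eq Nat (succ zero) (succ zero)


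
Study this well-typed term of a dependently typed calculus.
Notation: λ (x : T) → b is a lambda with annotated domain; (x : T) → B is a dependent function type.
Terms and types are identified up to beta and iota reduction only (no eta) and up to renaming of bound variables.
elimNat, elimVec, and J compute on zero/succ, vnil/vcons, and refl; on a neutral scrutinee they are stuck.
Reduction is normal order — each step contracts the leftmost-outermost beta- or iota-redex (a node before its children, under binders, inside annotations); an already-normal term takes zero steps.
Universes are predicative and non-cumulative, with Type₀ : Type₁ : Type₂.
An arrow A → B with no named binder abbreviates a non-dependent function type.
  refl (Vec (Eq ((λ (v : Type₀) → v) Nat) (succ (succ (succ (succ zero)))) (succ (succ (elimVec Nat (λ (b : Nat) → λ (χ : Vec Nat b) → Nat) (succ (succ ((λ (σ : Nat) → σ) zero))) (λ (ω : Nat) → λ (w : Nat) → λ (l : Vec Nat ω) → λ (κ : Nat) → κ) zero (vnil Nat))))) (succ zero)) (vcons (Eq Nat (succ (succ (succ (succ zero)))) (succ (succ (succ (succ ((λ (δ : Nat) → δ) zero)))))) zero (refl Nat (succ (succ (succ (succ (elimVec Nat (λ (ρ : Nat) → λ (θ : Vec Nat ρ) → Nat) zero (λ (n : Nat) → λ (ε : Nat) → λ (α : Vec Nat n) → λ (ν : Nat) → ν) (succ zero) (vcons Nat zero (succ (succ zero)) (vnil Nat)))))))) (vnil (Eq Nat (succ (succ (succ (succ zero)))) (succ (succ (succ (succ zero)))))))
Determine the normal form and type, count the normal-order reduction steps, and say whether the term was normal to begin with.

reduced normal form:
  refl (Vec (Eq Nat (succ (succ (succ (succ zero)))) (succ (succ (succ (succ zero))))) (succ zero)) (vcons (Eq Nat (succ (succ (succ (succ zero)))) (succ (succ (succ (succ zero))))) zero (refl Nat (succ (succ (succ (succ zero))))) (vnil (Eq Nat (succ (succ (succ (succ zero)))) (succ (succ (succ (succ zero)))))))
inferred type:
  Eq (Vec (Eq Nat (succ (succ (succ (succ zero)))) (succ (succ (succ (succ zero))))) (succ zero)) (vcons (Eq Nat (succ (succ (succ (succ zero)))) (succ (succ (succ (succ zero))))) zero (refl Nat (succ (succ (succ (succ zero))))) (vnil (Eq Nat (succ (succ (succ (succ zero)))) (succ (succ (succ (succ zero))))))) (vcons (Eq Nat (succ (succ (succ (succ zero)))) (succ (succ (succ (succ zero))))) zero (refl Nat (succ (succ (succ (succ zero))))) (vnil (Eq Nat (succ (succ (succ (succ zero)))) (succ (succ (succ (succ zero)))))))
reduction steps (normal order): 10
already normal: no
first redex: a beta-redex


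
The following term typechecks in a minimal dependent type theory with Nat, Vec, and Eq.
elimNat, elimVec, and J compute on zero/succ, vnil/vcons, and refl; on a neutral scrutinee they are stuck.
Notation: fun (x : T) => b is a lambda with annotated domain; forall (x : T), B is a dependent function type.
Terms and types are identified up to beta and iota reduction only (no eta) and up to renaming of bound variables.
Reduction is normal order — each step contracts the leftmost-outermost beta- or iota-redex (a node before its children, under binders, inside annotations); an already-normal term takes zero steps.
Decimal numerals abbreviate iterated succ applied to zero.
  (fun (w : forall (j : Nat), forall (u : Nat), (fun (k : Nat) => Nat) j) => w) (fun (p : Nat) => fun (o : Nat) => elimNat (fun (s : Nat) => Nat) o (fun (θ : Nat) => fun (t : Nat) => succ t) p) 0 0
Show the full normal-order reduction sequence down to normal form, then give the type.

reduction (normal order):
  (fun (w : forall (j : Nat), forall (u : Nat), (fun (k : Nat) => Nat) j) => w) (fun (p : Nat) => fun (o : Nat) => elimNat (fun (s : Nat) => Nat) o (fun (θ : Nat) => fun (t : Nat) => succ t) p) 0 0
  ~> (fun (w : Nat) => fun (j : Nat) => elimNat (fun (u : Nat) => Nat) j (fun (k : Nat) => fun (p : Nat) => succ p) w) 0 0
  ~> (fun (w : Nat) => elimNat (fun (j : Nat) => Nat) w (fun (u : Nat) => fun (k : Nat) => succ k) 0) 0
  ~> elimNat (fun (w : Nat) => Nat) 0 (fun (j : Nat) => fun (u : Nat) => succ u) 0
  ~> 0
the term's type:
  Nat


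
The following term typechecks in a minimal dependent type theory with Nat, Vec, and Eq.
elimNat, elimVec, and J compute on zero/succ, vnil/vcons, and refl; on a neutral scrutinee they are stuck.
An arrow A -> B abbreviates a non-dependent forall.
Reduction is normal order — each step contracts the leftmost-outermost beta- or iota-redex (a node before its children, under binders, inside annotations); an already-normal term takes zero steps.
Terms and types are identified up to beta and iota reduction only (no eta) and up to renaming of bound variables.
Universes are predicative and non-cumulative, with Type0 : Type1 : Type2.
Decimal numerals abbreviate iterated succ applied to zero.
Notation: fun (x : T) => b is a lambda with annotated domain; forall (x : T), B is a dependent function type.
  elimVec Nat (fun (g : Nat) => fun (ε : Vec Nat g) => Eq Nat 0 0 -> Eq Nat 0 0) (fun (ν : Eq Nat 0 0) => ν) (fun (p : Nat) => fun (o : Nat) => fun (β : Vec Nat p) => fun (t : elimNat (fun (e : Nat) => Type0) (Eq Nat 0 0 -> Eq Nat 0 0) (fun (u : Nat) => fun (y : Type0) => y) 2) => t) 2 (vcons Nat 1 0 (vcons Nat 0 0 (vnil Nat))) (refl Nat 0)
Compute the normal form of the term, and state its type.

normal form:
  refl Nat 0
the term's type:
  Eq Nat 0 0
observation: contracting an elimVec iota-redex first, the term normalizes in 12 steps.


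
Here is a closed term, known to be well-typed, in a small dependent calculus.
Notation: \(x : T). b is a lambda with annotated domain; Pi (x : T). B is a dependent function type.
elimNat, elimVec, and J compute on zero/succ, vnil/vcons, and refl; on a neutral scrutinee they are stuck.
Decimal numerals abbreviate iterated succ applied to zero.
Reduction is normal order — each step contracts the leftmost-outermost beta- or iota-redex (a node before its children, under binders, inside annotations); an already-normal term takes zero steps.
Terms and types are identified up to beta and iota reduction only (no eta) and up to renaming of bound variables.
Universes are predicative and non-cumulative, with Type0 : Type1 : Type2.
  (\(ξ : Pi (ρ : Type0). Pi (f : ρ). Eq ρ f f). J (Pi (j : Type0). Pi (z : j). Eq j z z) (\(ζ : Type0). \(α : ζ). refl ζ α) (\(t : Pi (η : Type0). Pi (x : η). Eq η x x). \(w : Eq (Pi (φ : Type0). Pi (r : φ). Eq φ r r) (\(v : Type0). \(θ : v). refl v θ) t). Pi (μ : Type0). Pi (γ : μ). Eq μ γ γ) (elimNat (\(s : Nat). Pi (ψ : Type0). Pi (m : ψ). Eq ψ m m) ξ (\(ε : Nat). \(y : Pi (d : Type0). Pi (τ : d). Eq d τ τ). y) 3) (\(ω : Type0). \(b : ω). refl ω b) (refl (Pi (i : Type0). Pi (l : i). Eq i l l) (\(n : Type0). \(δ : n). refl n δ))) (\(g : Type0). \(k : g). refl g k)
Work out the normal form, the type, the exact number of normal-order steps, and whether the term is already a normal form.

reduced normal form:
  \(ξ : Type0). \(ρ : ξ). refl ξ ρ
inferred type:
  Pi (ξ : Type0). Pi (ρ : ξ). Eq ξ ρ ρ
reduction steps (normal order): 12
already normal: no
first redex: a beta-redex


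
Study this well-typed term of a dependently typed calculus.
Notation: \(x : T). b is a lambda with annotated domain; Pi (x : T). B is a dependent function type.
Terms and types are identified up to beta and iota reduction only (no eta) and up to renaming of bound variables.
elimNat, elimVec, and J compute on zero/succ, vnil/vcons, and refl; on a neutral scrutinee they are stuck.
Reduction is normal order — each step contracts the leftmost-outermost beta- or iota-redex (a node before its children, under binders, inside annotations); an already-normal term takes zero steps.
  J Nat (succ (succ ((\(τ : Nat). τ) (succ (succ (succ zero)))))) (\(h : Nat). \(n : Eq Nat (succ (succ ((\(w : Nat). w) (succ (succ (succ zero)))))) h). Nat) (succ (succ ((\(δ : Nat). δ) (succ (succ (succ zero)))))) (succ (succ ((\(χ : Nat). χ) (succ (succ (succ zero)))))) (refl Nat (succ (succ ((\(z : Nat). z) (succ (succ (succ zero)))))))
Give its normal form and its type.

reduced normal form:
  succ (succ (succ (succ (succ zero))))
inferred type:
  Nat
observation: the first redex contracted is a J iota-redex; the normal form is reached in 2 normal-order steps.


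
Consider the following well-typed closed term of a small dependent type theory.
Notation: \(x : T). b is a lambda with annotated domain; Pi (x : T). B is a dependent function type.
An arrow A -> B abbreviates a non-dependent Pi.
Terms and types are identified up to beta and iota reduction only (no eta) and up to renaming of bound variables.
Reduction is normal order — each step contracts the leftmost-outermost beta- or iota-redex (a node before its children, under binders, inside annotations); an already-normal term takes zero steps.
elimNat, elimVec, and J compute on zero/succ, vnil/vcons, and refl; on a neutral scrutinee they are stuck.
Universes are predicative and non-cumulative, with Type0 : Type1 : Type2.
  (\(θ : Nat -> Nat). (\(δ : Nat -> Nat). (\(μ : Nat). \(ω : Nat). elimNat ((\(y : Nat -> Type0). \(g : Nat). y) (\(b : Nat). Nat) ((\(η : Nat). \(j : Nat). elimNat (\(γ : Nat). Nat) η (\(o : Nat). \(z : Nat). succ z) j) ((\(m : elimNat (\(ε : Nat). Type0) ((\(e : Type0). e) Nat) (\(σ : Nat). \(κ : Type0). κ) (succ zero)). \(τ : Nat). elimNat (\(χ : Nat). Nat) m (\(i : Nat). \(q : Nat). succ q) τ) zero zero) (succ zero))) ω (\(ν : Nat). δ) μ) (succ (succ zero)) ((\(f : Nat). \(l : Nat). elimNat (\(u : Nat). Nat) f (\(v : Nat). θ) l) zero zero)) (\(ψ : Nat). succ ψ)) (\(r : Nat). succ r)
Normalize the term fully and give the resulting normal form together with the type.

reduced normal form:
  succ (succ zero)
the term's type:
  Nat
observation: 14 normal-order steps separate the term from its normal form.


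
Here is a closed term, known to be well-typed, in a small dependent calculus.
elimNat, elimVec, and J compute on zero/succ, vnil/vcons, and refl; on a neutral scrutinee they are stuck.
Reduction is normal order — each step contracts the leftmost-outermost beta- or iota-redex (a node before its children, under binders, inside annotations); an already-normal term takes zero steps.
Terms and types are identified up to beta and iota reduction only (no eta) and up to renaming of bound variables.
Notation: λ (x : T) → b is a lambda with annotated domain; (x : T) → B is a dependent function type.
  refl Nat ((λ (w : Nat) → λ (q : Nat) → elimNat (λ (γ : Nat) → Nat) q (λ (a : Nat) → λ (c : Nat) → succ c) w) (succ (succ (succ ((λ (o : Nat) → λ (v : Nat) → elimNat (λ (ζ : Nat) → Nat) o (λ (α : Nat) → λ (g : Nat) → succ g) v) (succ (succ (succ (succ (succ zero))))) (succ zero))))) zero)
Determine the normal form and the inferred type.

resulting normal form:
  refl Nat (succ (succ (succ (succ (succ (succ (succ (succ (succ zero)))))))))
the term's type:
  Eq Nat (succ (succ (succ (succ (succ (succ (succ (succ (succ zero))))))))) (succ (succ (succ (succ (succ (succ (succ (succ (succ zero)))))))))


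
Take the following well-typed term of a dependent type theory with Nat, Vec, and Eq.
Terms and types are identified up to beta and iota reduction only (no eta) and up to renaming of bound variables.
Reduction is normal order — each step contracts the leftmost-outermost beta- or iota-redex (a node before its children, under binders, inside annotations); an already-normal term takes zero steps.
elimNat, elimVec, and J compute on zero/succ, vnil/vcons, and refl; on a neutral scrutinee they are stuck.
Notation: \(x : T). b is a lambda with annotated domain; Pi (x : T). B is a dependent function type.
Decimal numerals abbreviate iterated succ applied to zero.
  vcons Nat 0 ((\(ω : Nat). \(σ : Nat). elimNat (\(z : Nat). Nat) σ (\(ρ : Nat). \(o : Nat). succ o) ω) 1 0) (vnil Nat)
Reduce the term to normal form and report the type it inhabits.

resulting normal form:
  vcons Nat 0 1 (vnil Nat)
the term's type:
  Vec Nat 1


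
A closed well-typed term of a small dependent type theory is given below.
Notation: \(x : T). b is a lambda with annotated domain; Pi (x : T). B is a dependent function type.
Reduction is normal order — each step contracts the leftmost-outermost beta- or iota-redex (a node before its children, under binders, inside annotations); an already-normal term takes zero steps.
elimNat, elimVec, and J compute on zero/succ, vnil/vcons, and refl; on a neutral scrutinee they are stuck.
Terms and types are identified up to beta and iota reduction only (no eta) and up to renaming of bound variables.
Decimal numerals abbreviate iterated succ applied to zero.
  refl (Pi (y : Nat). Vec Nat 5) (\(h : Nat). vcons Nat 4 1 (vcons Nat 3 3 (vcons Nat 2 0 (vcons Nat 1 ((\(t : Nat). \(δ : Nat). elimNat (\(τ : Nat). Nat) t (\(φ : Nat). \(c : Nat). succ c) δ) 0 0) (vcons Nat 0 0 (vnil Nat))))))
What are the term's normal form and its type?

reduced normal form:
  refl (Pi (y : Nat). Vec Nat 5) (\(h : Nat). vcons Nat 4 1 (vcons Nat 3 3 (vcons Nat 2 0 (vcons Nat 1 0 (vcons Nat 0 0 (vnil Nat))))))
inferred type:
  Eq (Pi (y : Nat). Vec Nat 5) (\(h : Nat). vcons Nat 4 1 (vcons Nat 3 3 (vcons Nat 2 0 (vcons Nat 1 0 (vcons Nat 0 0 (vnil Nat)))))) (\(t : Nat). vcons Nat 4 1 (vcons Nat 3 3 (vcons Nat 2 0 (vcons Nat 1 0 (vcons Nat 0 0 (vnil Nat))))))
observation: the term reaches its normal form after 3 normal-order steps.


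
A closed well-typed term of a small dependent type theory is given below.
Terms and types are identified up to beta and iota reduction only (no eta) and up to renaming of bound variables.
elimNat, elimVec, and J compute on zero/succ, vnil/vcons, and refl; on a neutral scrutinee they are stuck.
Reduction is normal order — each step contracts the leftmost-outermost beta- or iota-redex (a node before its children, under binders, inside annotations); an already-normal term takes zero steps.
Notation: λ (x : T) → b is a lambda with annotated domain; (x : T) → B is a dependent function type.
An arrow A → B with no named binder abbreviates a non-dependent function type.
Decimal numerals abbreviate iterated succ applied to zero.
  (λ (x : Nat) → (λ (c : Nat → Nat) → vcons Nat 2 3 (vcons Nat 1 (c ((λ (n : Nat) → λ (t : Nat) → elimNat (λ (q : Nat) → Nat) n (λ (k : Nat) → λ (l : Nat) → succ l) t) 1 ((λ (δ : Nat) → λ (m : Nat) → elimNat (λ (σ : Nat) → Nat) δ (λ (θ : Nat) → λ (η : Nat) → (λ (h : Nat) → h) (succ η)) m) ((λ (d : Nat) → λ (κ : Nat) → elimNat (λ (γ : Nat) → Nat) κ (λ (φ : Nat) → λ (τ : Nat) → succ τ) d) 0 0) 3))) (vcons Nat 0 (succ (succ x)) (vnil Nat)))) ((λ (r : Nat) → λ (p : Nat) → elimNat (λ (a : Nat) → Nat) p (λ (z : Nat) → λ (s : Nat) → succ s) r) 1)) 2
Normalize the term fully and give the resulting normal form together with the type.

reduced normal form:
  vcons Nat 2 3 (vcons Nat 1 5 (vcons Nat 0 4 (vnil Nat)))
inferred type:
  Vec Nat 3


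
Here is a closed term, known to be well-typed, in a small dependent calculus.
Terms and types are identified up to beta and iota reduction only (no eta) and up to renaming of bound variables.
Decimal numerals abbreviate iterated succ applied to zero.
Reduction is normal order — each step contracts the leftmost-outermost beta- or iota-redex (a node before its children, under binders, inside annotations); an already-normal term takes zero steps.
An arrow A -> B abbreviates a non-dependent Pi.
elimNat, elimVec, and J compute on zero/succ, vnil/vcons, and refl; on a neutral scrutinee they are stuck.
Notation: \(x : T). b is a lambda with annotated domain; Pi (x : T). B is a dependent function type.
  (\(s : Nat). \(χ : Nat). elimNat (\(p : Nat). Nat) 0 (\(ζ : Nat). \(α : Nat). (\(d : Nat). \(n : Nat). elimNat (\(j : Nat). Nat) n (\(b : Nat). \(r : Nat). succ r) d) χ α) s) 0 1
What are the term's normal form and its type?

normal form:
  0
inferred type:
  Nat
observation: 3 normal-order steps separate the term from its normal form.


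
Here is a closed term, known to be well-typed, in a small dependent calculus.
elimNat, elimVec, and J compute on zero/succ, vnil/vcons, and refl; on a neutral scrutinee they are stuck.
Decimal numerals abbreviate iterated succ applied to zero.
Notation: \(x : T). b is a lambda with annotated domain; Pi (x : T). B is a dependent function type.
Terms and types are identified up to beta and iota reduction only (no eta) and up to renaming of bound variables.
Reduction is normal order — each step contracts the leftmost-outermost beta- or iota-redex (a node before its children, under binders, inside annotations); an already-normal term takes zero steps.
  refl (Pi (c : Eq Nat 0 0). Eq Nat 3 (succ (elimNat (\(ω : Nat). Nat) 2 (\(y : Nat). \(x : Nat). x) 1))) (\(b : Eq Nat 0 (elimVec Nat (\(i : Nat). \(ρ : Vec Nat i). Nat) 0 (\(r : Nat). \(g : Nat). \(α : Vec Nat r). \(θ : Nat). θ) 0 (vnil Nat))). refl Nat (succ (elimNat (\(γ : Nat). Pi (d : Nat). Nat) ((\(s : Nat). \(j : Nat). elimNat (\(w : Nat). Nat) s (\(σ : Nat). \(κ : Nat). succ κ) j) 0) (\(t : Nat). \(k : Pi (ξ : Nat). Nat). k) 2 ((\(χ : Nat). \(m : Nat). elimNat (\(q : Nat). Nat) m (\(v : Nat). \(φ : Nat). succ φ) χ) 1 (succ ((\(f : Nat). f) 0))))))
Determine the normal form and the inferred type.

resulting normal form:
  refl (Pi (c : Eq Nat 0 0). Eq Nat 3 3) (\(ω : Eq Nat 0 0). refl Nat 3)
inferred type:
  Eq (Pi (c : Eq Nat 0 0). Eq Nat 3 3) (\(ω : Eq Nat 0 0). refl Nat 3) (\(y : Eq Nat 0 0). refl Nat 3)
observation: the term reaches its normal form after 28 normal-order steps.


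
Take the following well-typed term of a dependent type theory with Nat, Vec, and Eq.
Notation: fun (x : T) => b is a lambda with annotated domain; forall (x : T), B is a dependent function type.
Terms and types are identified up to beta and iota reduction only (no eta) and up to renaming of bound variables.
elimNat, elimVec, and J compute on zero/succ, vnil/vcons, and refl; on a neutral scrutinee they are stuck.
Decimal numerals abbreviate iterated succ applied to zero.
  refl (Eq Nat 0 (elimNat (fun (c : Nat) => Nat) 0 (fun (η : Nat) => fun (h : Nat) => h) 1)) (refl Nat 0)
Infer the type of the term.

inferred type:
  Eq (Eq Nat 0 0) (refl Nat 0) (refl Nat 0)


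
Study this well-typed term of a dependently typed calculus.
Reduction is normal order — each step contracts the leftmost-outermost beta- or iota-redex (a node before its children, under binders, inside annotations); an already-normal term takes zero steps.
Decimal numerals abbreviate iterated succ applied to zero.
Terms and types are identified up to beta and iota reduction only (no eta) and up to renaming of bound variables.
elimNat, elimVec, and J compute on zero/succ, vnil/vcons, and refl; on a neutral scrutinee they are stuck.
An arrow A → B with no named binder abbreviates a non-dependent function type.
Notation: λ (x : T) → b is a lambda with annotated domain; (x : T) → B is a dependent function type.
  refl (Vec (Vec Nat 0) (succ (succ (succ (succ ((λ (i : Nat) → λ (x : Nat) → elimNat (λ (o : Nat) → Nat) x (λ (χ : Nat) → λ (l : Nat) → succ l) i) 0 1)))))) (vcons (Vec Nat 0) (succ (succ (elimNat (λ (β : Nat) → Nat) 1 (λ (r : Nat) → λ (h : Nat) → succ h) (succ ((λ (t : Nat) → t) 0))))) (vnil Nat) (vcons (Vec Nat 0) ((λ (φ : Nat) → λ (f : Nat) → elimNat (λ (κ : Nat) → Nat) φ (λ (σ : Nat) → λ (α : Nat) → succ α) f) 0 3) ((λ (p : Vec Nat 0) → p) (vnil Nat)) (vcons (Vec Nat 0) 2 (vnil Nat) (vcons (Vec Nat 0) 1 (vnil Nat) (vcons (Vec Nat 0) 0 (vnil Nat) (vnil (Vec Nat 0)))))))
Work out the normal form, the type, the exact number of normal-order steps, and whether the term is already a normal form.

reduced normal form:
  refl (Vec (Vec Nat 0) 5) (vcons (Vec Nat 0) 4 (vnil Nat) (vcons (Vec Nat 0) 3 (vnil Nat) (vcons (Vec Nat 0) 2 (vnil Nat) (vcons (Vec Nat 0) 1 (vnil Nat) (vcons (Vec Nat 0) 0 (vnil Nat) (vnil (Vec Nat 0)))))))
the term's type:
  Eq (Vec (Vec Nat 0) 5) (vcons (Vec Nat 0) 4 (vnil Nat) (vcons (Vec Nat 0) 3 (vnil Nat) (vcons (Vec Nat 0) 2 (vnil Nat) (vcons (Vec Nat 0) 1 (vnil Nat) (vcons (Vec Nat 0) 0 (vnil Nat) (vnil (Vec Nat 0))))))) (vcons (Vec Nat 0) 4 (vnil Nat) (vcons (Vec Nat 0) 3 (vnil Nat) (vcons (Vec Nat 0) 2 (vnil Nat) (vcons (Vec Nat 0) 1 (vnil Nat) (vcons (Vec Nat 0) 0 (vnil Nat) (vnil (Vec Nat 0)))))))
steps to reach normal form (normal order): 21
term was already normal: no
first contracted redex: a beta-redex


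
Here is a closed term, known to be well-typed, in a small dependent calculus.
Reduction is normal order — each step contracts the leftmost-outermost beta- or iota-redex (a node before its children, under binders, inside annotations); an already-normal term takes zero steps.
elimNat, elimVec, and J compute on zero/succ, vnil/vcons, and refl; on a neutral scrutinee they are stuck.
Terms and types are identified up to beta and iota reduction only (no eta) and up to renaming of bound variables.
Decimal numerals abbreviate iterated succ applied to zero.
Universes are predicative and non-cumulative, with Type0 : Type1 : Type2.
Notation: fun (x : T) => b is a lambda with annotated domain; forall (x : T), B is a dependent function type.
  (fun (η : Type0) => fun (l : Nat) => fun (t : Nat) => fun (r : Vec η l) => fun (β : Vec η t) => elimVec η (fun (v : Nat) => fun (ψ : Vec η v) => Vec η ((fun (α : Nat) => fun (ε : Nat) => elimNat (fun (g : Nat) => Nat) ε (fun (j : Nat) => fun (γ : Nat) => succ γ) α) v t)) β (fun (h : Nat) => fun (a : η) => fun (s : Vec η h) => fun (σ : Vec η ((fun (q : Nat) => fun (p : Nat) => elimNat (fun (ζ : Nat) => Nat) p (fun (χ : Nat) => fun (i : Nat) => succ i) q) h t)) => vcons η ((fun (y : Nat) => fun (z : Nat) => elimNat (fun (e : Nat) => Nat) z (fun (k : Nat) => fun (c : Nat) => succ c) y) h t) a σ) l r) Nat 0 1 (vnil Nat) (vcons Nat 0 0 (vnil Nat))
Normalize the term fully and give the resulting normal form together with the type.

resulting normal form:
  vcons Nat 0 0 (vnil Nat)
inferred type:
  Vec Nat 1
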